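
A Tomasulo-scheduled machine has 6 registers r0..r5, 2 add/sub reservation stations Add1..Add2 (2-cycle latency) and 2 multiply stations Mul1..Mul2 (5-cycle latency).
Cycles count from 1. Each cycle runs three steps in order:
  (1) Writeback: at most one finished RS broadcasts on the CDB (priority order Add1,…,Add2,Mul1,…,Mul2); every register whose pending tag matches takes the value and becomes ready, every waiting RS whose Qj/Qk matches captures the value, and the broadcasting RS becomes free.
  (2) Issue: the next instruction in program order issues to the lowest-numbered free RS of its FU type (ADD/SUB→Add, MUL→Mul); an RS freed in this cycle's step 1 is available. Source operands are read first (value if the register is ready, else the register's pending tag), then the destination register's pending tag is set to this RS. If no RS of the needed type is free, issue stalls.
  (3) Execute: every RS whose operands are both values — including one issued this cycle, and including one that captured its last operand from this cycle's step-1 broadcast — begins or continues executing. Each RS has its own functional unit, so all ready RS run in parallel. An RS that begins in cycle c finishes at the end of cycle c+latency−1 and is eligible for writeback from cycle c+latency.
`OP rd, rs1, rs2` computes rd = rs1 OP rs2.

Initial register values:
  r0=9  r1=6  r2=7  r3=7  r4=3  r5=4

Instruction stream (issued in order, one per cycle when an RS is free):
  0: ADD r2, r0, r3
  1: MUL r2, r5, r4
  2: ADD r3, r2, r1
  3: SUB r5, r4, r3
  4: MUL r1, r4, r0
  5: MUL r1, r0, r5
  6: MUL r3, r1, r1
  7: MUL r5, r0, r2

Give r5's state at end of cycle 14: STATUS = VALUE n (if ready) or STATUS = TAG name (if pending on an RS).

STATUS = VALUE -15

  c1: issue ADD r2<-Add1  regs: r0:9,r1:6,r2:Add1,r3:7,r4:3,r5:4
  c2: issue MUL r2<-Mul1  regs: r0:9,r1:6,r2:Mul1,r3:7,r4:3,r5:4
  c3: CDB Add1=16; issue ADD r3<-Add1  regs: r0:9,r1:6,r2:Mul1,r3:Add1,r4:3,r5:4
  c4: issue SUB r5<-Add2  regs: r0:9,r1:6,r2:Mul1,r3:Add1,r4:3,r5:Add2
  c5: issue MUL r1<-Mul2  regs: r0:9,r1:Mul2,r2:Mul1,r3:Add1,r4:3,r5:Add2
  c6: stall  regs: r0:9,r1:Mul2,r2:Mul1,r3:Add1,r4:3,r5:Add2
  c7: CDB Mul1=12; issue MUL r1<-Mul1  regs: r0:9,r1:Mul1,r2:12,r3:Add1,r4:3,r5:Add2
  c8: stall  regs: r0:9,r1:Mul1,r2:12,r3:Add1,r4:3,r5:Add2
  c9: CDB Add1=18; stall  regs: r0:9,r1:Mul1,r2:12,r3:18,r4:3,r5:Add2
  c10: CDB Mul2=27; issue MUL r3<-Mul2  regs: r0:9,r1:Mul1,r2:12,r3:Mul2,r4:3,r5:Add2
  c11: CDB Add2=-15; stall  regs: r0:9,r1:Mul1,r2:12,r3:Mul2,r4:3,r5:-15
  c12: stall  regs: r0:9,r1:Mul1,r2:12,r3:Mul2,r4:3,r5:-15
  c13: stall  regs: r0:9,r1:Mul1,r2:12,r3:Mul2,r4:3,r5:-15
  c14: stall  regs: r0:9,r1:Mul1,r2:12,r3:Mul2,r4:3,r5:-15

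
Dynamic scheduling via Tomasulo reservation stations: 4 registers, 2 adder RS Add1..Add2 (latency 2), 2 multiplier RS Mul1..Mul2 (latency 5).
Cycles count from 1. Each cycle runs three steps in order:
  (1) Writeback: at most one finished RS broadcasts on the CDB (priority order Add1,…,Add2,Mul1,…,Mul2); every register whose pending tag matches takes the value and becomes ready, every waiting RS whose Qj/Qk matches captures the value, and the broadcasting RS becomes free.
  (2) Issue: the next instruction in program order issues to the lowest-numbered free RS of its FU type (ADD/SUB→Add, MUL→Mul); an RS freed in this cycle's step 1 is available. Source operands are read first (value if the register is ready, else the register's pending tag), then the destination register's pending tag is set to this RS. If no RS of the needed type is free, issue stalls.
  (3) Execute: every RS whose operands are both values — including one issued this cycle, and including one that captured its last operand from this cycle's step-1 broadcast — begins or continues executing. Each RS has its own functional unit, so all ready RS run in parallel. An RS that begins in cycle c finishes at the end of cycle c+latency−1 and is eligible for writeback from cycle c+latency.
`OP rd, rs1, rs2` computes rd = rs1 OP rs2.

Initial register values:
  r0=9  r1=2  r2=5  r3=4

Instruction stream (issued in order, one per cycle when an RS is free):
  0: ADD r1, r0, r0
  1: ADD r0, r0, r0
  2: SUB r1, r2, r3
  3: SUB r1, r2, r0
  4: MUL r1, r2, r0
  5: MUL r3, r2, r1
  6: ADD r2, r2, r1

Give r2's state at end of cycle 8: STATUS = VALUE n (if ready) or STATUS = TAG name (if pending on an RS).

STATUS = TAG Add1

c1: issue ADD r1<-Add1 | r0:9,r1:Add1,r2:5,r3:4
c2: issue ADD r0<-Add2 | r0:Add2,r1:Add1,r2:5,r3:4
c3: CDB Add1=18; issue SUB r1<-Add1 | r0:Add2,r1:Add1,r2:5,r3:4
c4: CDB Add2=18; issue SUB r1<-Add2 | r0:18,r1:Add2,r2:5,r3:4
c5: CDB Add1=1; issue MUL r1<-Mul1 | r0:18,r1:Mul1,r2:5,r3:4
c6: CDB Add2=-13; issue MUL r3<-Mul2 | r0:18,r1:Mul1,r2:5,r3:Mul2
c7: issue ADD r2<-Add1 | r0:18,r1:Mul1,r2:Add1,r3:Mul2
c8: - | r0:18,r1:Mul1,r2:Add1,r3:Mul2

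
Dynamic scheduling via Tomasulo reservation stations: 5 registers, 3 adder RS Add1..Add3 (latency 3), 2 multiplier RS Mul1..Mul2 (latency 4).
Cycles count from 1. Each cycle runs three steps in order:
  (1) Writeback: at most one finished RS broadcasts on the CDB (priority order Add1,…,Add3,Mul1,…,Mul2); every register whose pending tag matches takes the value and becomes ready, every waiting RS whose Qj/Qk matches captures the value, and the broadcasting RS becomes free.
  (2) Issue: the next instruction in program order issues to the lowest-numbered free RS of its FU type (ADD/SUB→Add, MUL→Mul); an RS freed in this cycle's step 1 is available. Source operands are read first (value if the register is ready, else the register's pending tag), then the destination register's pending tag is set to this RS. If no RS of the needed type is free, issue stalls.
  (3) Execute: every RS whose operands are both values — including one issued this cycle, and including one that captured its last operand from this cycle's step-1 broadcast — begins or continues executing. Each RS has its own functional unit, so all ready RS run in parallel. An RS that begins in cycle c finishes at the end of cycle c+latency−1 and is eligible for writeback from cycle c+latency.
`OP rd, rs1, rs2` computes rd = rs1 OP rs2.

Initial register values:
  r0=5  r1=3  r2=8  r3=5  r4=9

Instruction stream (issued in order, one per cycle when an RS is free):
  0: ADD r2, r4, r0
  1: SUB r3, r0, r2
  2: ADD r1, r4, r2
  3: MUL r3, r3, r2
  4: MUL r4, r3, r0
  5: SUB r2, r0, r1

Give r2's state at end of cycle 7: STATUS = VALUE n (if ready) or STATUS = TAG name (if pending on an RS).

STATUS = TAG Add1

c1: issue ADD r2<-Add1 | r0:5,r1:3,r2:Add1,r3:5,r4:9
c2: issue SUB r3<-Add2 | r0:5,r1:3,r2:Add1,r3:Add2,r4:9
c3: issue ADD r1<-Add3 | r0:5,r1:Add3,r2:Add1,r3:Add2,r4:9
c4: CDB Add1=14; issue MUL r3<-Mul1 | r0:5,r1:Add3,r2:14,r3:Mul1,r4:9
c5: issue MUL r4<-Mul2 | r0:5,r1:Add3,r2:14,r3:Mul1,r4:Mul2
c6: issue SUB r2<-Add1 | r0:5,r1:Add3,r2:Add1,r3:Mul1,r4:Mul2
c7: CDB Add2=-9 | r0:5,r1:Add3,r2:Add1,r3:Mul1,r4:Mul2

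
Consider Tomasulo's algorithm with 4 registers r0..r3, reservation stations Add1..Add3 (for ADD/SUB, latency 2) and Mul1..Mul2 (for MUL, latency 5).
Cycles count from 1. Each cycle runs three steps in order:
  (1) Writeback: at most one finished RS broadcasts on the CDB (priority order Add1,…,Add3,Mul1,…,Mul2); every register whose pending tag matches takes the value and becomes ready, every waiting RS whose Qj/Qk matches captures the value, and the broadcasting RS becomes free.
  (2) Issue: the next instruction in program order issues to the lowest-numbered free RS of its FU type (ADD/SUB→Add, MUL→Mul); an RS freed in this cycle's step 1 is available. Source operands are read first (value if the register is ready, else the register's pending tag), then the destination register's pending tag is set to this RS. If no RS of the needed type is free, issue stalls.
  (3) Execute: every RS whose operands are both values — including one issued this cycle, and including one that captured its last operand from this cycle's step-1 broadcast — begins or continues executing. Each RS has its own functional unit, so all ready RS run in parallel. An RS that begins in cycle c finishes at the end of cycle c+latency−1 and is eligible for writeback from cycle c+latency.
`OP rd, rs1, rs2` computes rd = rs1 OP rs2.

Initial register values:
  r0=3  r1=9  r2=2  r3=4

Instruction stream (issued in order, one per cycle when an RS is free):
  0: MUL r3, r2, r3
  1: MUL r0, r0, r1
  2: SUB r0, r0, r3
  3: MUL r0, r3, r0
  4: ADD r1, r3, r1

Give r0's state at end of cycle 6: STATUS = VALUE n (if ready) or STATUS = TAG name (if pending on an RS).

cycle 1: issue MUL r3<-Mul1 // r0:3,r1:9,r2:2,r3:Mul1
cycle 2: issue MUL r0<-Mul2 // r0:Mul2,r1:9,r2:2,r3:Mul1
cycle 3: issue SUB r0<-Add1 // r0:Add1,r1:9,r2:2,r3:Mul1
cycle 4: stall // r0:Add1,r1:9,r2:2,r3:Mul1
cycle 5: stall // r0:Add1,r1:9,r2:2,r3:Mul1
cycle 6: CDB Mul1=8; issue MUL r0<-Mul1 // r0:Mul1,r1:9,r2:2,r3:8

STATUS = TAG Mul1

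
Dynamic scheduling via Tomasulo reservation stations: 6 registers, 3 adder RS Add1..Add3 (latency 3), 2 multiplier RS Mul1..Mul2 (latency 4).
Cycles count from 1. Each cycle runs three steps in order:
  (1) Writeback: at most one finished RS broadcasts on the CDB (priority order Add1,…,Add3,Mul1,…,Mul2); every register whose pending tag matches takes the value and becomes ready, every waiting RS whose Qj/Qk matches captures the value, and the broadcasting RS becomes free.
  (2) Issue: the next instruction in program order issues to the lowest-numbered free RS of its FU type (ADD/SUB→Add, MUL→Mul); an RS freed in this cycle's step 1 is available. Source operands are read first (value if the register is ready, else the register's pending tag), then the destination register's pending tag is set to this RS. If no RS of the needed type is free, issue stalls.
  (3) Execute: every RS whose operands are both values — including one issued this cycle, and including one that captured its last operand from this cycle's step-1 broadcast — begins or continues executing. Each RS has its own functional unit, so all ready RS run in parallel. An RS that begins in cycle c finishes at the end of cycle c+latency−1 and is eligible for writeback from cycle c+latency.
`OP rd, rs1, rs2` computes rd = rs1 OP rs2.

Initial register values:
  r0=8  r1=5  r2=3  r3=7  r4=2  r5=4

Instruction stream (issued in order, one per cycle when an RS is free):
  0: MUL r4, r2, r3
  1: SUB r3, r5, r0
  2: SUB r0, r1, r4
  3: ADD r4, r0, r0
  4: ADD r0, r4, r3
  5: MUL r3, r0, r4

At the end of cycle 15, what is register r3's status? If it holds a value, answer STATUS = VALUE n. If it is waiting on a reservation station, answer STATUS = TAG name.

cycle 1: issue MUL r4<-Mul1 // r0:8,r1:5,r2:3,r3:7,r4:Mul1,r5:4
cycle 2: issue SUB r3<-Add1 // r0:8,r1:5,r2:3,r3:Add1,r4:Mul1,r5:4
cycle 3: issue SUB r0<-Add2 // r0:Add2,r1:5,r2:3,r3:Add1,r4:Mul1,r5:4
cycle 4: issue ADD r4<-Add3 // r0:Add2,r1:5,r2:3,r3:Add1,r4:Add3,r5:4
cycle 5: CDB Add1=-4; issue ADD r0<-Add1 // r0:Add1,r1:5,r2:3,r3:-4,r4:Add3,r5:4
cycle 6: CDB Mul1=21; issue MUL r3<-Mul1 // r0:Add1,r1:5,r2:3,r3:Mul1,r4:Add3,r5:4
cycle 7: - // r0:Add1,r1:5,r2:3,r3:Mul1,r4:Add3,r5:4
cycle 8: - // r0:Add1,r1:5,r2:3,r3:Mul1,r4:Add3,r5:4
cycle 9: CDB Add2=-16 // r0:Add1,r1:5,r2:3,r3:Mul1,r4:Add3,r5:4
cycle 10: - // r0:Add1,r1:5,r2:3,r3:Mul1,r4:Add3,r5:4
cycle 11: - // r0:Add1,r1:5,r2:3,r3:Mul1,r4:Add3,r5:4
cycle 12: CDB Add3=-32 // r0:Add1,r1:5,r2:3,r3:Mul1,r4:-32,r5:4
cycle 13: - // r0:Add1,r1:5,r2:3,r3:Mul1,r4:-32,r5:4
cycle 14: - // r0:Add1,r1:5,r2:3,r3:Mul1,r4:-32,r5:4
cycle 15: CDB Add1=-36 // r0:-36,r1:5,r2:3,r3:Mul1,r4:-32,r5:4

STATUS = TAG Mul1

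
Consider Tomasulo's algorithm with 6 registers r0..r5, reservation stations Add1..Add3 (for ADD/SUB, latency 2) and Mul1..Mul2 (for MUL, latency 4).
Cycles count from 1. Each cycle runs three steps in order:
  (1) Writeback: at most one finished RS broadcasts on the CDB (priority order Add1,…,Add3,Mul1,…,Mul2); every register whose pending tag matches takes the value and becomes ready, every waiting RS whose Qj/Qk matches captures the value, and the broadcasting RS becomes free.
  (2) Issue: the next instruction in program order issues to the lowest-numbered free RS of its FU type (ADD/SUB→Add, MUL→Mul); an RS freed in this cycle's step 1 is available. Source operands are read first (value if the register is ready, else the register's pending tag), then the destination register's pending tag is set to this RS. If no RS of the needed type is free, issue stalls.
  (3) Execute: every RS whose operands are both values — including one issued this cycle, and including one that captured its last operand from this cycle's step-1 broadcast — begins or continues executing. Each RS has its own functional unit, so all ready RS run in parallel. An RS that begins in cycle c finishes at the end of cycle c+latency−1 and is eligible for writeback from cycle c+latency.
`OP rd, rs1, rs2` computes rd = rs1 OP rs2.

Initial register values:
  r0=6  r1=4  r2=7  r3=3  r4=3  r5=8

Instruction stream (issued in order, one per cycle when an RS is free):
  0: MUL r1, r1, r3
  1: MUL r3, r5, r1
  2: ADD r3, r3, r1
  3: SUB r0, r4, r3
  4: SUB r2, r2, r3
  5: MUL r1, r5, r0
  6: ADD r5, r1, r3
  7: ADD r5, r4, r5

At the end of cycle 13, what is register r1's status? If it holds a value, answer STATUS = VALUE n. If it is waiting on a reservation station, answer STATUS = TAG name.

STATUS = TAG Mul1

cycle 1: issue MUL r1<-Mul1 // r0:6,r1:Mul1,r2:7,r3:3,r4:3,r5:8
cycle 2: issue MUL r3<-Mul2 // r0:6,r1:Mul1,r2:7,r3:Mul2,r4:3,r5:8
cycle 3: issue ADD r3<-Add1 // r0:6,r1:Mul1,r2:7,r3:Add1,r4:3,r5:8
cycle 4: issue SUB r0<-Add2 // r0:Add2,r1:Mul1,r2:7,r3:Add1,r4:3,r5:8
cycle 5: CDB Mul1=12; issue SUB r2<-Add3 // r0:Add2,r1:12,r2:Add3,r3:Add1,r4:3,r5:8
cycle 6: issue MUL r1<-Mul1 // r0:Add2,r1:Mul1,r2:Add3,r3:Add1,r4:3,r5:8
cycle 7: stall // r0:Add2,r1:Mul1,r2:Add3,r3:Add1,r4:3,r5:8
cycle 8: stall // r0:Add2,r1:Mul1,r2:Add3,r3:Add1,r4:3,r5:8
cycle 9: CDB Mul2=96; stall // r0:Add2,r1:Mul1,r2:Add3,r3:Add1,r4:3,r5:8
cycle 10: stall // r0:Add2,r1:Mul1,r2:Add3,r3:Add1,r4:3,r5:8
cycle 11: CDB Add1=108; issue ADD r5<-Add1 // r0:Add2,r1:Mul1,r2:Add3,r3:108,r4:3,r5:Add1
cycle 12: stall // r0:Add2,r1:Mul1,r2:Add3,r3:108,r4:3,r5:Add1
cycle 13: CDB Add2=-105; issue ADD r5<-Add2 // r0:-105,r1:Mul1,r2:Add3,r3:108,r4:3,r5:Add2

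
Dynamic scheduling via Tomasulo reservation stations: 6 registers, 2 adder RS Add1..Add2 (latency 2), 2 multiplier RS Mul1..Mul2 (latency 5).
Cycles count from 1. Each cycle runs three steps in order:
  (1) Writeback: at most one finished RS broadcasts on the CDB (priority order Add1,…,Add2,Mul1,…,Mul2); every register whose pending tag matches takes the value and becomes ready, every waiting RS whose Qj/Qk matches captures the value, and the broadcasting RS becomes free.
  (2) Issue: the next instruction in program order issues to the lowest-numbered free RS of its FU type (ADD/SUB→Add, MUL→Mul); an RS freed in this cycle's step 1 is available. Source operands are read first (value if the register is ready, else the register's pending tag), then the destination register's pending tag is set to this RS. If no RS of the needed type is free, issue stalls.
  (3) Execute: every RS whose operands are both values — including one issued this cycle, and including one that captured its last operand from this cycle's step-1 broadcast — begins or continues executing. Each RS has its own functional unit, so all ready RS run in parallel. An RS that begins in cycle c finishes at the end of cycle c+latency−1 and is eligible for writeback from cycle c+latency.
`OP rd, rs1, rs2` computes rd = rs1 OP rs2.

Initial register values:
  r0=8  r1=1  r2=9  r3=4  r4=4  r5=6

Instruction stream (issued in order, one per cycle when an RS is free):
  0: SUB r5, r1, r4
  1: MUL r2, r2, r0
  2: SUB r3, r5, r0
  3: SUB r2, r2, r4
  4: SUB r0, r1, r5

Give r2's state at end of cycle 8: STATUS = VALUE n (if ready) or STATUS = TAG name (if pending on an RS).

STATUS = TAG Add2

cycle 1: issue SUB r5<-Add1 // r0:8,r1:1,r2:9,r3:4,r4:4,r5:Add1
cycle 2: issue MUL r2<-Mul1 // r0:8,r1:1,r2:Mul1,r3:4,r4:4,r5:Add1
cycle 3: CDB Add1=-3; issue SUB r3<-Add1 // r0:8,r1:1,r2:Mul1,r3:Add1,r4:4,r5:-3
cycle 4: issue SUB r2<-Add2 // r0:8,r1:1,r2:Add2,r3:Add1,r4:4,r5:-3
cycle 5: CDB Add1=-11; issue SUB r0<-Add1 // r0:Add1,r1:1,r2:Add2,r3:-11,r4:4,r5:-3
cycle 6: - // r0:Add1,r1:1,r2:Add2,r3:-11,r4:4,r5:-3
cycle 7: CDB Add1=4 // r0:4,r1:1,r2:Add2,r3:-11,r4:4,r5:-3
cycle 8: CDB Mul1=72 // r0:4,r1:1,r2:Add2,r3:-11,r4:4,r5:-3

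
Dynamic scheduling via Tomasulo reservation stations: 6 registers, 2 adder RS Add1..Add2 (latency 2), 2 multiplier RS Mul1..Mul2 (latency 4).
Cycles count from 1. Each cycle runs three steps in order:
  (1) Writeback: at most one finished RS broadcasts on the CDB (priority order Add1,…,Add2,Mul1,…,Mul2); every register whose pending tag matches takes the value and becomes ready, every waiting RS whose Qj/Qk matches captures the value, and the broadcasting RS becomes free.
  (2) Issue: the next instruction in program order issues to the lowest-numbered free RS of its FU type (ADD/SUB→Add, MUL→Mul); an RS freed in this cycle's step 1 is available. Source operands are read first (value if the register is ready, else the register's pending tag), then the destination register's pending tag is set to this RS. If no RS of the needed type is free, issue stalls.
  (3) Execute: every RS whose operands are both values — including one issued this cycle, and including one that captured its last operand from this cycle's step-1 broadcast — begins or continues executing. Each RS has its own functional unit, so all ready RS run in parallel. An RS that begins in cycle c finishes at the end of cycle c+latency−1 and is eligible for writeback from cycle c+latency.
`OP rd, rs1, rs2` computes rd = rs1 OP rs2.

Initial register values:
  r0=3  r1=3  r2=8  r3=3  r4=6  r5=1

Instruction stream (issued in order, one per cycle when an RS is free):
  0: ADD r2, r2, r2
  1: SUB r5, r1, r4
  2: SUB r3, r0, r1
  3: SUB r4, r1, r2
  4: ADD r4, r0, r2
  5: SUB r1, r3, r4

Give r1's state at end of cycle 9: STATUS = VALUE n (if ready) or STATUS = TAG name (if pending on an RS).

STATUS = VALUE -19

  c1: issue ADD r2<-Add1  regs: r0:3,r1:3,r2:Add1,r3:3,r4:6,r5:1
  c2: issue SUB r5<-Add2  regs: r0:3,r1:3,r2:Add1,r3:3,r4:6,r5:Add2
  c3: CDB Add1=16; issue SUB r3<-Add1  regs: r0:3,r1:3,r2:16,r3:Add1,r4:6,r5:Add2
  c4: CDB Add2=-3; issue SUB r4<-Add2  regs: r0:3,r1:3,r2:16,r3:Add1,r4:Add2,r5:-3
  c5: CDB Add1=0; issue ADD r4<-Add1  regs: r0:3,r1:3,r2:16,r3:0,r4:Add1,r5:-3
  c6: CDB Add2=-13; issue SUB r1<-Add2  regs: r0:3,r1:Add2,r2:16,r3:0,r4:Add1,r5:-3
  c7: CDB Add1=19  regs: r0:3,r1:Add2,r2:16,r3:0,r4:19,r5:-3
  c8: -  regs: r0:3,r1:Add2,r2:16,r3:0,r4:19,r5:-3
  c9: CDB Add2=-19  regs: r0:3,r1:-19,r2:16,r3:0,r4:19,r5:-3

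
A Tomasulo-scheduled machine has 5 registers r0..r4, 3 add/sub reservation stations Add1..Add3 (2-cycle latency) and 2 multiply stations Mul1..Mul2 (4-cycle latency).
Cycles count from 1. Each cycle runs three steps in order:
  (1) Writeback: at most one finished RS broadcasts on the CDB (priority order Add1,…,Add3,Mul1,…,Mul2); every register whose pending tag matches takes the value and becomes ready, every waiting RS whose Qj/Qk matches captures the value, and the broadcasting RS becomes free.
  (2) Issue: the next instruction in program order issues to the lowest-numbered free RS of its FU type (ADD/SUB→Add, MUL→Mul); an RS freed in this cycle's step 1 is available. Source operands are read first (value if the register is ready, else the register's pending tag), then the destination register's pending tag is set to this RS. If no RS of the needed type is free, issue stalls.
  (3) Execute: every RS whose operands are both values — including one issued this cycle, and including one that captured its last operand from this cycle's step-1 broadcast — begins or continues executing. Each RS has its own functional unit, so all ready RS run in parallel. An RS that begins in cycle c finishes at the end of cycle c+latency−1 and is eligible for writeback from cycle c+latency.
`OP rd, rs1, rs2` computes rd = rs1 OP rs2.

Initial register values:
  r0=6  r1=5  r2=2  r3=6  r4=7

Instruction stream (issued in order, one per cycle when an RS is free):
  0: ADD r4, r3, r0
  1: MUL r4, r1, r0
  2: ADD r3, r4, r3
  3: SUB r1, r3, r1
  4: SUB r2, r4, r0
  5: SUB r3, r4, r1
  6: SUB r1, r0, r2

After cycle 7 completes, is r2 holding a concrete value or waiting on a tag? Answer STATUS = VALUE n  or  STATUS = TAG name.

STATUS = TAG Add3

cycle 1: issue ADD r4<-Add1 // r0:6,r1:5,r2:2,r3:6,r4:Add1
cycle 2: issue MUL r4<-Mul1 // r0:6,r1:5,r2:2,r3:6,r4:Mul1
cycle 3: CDB Add1=12; issue ADD r3<-Add1 // r0:6,r1:5,r2:2,r3:Add1,r4:Mul1
cycle 4: issue SUB r1<-Add2 // r0:6,r1:Add2,r2:2,r3:Add1,r4:Mul1
cycle 5: issue SUB r2<-Add3 // r0:6,r1:Add2,r2:Add3,r3:Add1,r4:Mul1
cycle 6: CDB Mul1=30; stall // r0:6,r1:Add2,r2:Add3,r3:Add1,r4:30
cycle 7: stall // r0:6,r1:Add2,r2:Add3,r3:Add1,r4:30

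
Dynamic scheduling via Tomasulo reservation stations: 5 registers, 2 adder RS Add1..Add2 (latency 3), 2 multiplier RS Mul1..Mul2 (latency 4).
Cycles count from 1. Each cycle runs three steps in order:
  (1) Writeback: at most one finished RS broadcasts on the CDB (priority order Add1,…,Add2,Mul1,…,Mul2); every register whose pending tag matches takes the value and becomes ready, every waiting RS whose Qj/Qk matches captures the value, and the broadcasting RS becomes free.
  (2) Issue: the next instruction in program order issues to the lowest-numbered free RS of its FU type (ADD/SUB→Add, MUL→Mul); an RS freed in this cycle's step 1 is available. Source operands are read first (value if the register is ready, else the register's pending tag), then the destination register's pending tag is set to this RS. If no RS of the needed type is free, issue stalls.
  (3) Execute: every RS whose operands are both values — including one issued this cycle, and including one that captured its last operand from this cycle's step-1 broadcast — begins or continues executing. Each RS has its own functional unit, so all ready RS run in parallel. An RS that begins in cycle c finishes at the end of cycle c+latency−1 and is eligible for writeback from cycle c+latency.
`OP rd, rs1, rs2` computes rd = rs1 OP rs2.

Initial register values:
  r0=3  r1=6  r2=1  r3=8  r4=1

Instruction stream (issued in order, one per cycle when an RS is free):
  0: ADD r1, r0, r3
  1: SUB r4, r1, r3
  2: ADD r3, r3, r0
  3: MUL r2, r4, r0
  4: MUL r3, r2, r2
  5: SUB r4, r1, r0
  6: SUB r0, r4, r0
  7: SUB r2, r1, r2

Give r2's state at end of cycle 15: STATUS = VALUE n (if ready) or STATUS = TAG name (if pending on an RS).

STATUS = VALUE 2

c1: issue ADD r1<-Add1 | r0:3,r1:Add1,r2:1,r3:8,r4:1
c2: issue SUB r4<-Add2 | r0:3,r1:Add1,r2:1,r3:8,r4:Add2
c3: stall | r0:3,r1:Add1,r2:1,r3:8,r4:Add2
c4: CDB Add1=11; issue ADD r3<-Add1 | r0:3,r1:11,r2:1,r3:Add1,r4:Add2
c5: issue MUL r2<-Mul1 | r0:3,r1:11,r2:Mul1,r3:Add1,r4:Add2
c6: issue MUL r3<-Mul2 | r0:3,r1:11,r2:Mul1,r3:Mul2,r4:Add2
c7: CDB Add1=11; issue SUB r4<-Add1 | r0:3,r1:11,r2:Mul1,r3:Mul2,r4:Add1
c8: CDB Add2=3; issue SUB r0<-Add2 | r0:Add2,r1:11,r2:Mul1,r3:Mul2,r4:Add1
c9: stall | r0:Add2,r1:11,r2:Mul1,r3:Mul2,r4:Add1
c10: CDB Add1=8; issue SUB r2<-Add1 | r0:Add2,r1:11,r2:Add1,r3:Mul2,r4:8
c11: - | r0:Add2,r1:11,r2:Add1,r3:Mul2,r4:8
c12: CDB Mul1=9 | r0:Add2,r1:11,r2:Add1,r3:Mul2,r4:8
c13: CDB Add2=5 | r0:5,r1:11,r2:Add1,r3:Mul2,r4:8
c14: - | r0:5,r1:11,r2:Add1,r3:Mul2,r4:8
c15: CDB Add1=2 | r0:5,r1:11,r2:2,r3:Mul2,r4:8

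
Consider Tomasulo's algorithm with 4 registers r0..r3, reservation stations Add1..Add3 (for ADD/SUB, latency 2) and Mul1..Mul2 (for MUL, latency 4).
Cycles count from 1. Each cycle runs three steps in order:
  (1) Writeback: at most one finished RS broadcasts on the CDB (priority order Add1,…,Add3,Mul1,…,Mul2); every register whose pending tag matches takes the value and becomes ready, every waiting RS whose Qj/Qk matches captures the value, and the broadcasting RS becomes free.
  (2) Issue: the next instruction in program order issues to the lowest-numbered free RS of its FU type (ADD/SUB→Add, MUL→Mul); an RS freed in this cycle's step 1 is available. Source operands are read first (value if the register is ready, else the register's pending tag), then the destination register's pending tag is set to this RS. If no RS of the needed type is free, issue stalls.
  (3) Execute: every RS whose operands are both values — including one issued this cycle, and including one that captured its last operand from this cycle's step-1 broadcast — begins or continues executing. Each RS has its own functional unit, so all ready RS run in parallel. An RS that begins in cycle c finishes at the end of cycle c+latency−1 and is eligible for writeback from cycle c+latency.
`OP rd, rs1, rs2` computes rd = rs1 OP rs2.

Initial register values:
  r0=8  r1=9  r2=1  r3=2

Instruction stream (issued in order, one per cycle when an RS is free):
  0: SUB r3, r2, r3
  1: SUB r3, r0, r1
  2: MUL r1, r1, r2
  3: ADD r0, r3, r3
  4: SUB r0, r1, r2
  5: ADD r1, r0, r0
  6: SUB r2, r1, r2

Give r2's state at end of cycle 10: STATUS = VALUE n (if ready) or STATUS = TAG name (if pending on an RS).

STATUS = TAG Add3

cycle 1: issue SUB r3<-Add1 // r0:8,r1:9,r2:1,r3:Add1
cycle 2: issue SUB r3<-Add2 // r0:8,r1:9,r2:1,r3:Add2
cycle 3: CDB Add1=-1; issue MUL r1<-Mul1 // r0:8,r1:Mul1,r2:1,r3:Add2
cycle 4: CDB Add2=-1; issue ADD r0<-Add1 // r0:Add1,r1:Mul1,r2:1,r3:-1
cycle 5: issue SUB r0<-Add2 // r0:Add2,r1:Mul1,r2:1,r3:-1
cycle 6: CDB Add1=-2; issue ADD r1<-Add1 // r0:Add2,r1:Add1,r2:1,r3:-1
cycle 7: CDB Mul1=9; issue SUB r2<-Add3 // r0:Add2,r1:Add1,r2:Add3,r3:-1
cycle 8: - // r0:Add2,r1:Add1,r2:Add3,r3:-1
cycle 9: CDB Add2=8 // r0:8,r1:Add1,r2:Add3,r3:-1
cycle 10: - // r0:8,r1:Add1,r2:Add3,r3:-1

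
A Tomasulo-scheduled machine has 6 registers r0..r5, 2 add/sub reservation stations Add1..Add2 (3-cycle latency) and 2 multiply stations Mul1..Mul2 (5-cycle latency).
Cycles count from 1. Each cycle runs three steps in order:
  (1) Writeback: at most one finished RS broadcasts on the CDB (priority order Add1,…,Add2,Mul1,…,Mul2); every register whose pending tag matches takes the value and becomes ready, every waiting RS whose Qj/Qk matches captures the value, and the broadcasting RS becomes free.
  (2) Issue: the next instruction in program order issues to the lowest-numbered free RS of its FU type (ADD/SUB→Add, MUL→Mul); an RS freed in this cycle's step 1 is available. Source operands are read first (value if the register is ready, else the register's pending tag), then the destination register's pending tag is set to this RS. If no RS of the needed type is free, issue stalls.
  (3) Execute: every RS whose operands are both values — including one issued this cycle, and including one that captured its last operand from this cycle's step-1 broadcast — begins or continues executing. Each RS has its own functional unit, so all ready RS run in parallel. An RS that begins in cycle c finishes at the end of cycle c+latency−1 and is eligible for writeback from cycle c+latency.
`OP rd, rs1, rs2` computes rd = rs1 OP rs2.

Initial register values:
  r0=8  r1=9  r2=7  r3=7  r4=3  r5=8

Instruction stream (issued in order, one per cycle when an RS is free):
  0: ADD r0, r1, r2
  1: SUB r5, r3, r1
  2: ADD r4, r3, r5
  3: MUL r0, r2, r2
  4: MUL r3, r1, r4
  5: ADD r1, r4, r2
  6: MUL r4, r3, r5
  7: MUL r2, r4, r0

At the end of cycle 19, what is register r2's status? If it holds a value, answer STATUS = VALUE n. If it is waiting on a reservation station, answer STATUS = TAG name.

STATUS = TAG Mul2

  c1: issue ADD r0<-Add1  regs: r0:Add1,r1:9,r2:7,r3:7,r4:3,r5:8
  c2: issue SUB r5<-Add2  regs: r0:Add1,r1:9,r2:7,r3:7,r4:3,r5:Add2
  c3: stall  regs: r0:Add1,r1:9,r2:7,r3:7,r4:3,r5:Add2
  c4: CDB Add1=16; issue ADD r4<-Add1  regs: r0:16,r1:9,r2:7,r3:7,r4:Add1,r5:Add2
  c5: CDB Add2=-2; issue MUL r0<-Mul1  regs: r0:Mul1,r1:9,r2:7,r3:7,r4:Add1,r5:-2
  c6: issue MUL r3<-Mul2  regs: r0:Mul1,r1:9,r2:7,r3:Mul2,r4:Add1,r5:-2
  c7: issue ADD r1<-Add2  regs: r0:Mul1,r1:Add2,r2:7,r3:Mul2,r4:Add1,r5:-2
  c8: CDB Add1=5; stall  regs: r0:Mul1,r1:Add2,r2:7,r3:Mul2,r4:5,r5:-2
  c9: stall  regs: r0:Mul1,r1:Add2,r2:7,r3:Mul2,r4:5,r5:-2
  c10: CDB Mul1=49; issue MUL r4<-Mul1  regs: r0:49,r1:Add2,r2:7,r3:Mul2,r4:Mul1,r5:-2
  c11: CDB Add2=12; stall  regs: r0:49,r1:12,r2:7,r3:Mul2,r4:Mul1,r5:-2
  c12: stall  regs: r0:49,r1:12,r2:7,r3:Mul2,r4:Mul1,r5:-2
  c13: CDB Mul2=45; issue MUL r2<-Mul2  regs: r0:49,r1:12,r2:Mul2,r3:45,r4:Mul1,r5:-2
  c14: -  regs: r0:49,r1:12,r2:Mul2,r3:45,r4:Mul1,r5:-2
  c15: -  regs: r0:49,r1:12,r2:Mul2,r3:45,r4:Mul1,r5:-2
  c16: -  regs: r0:49,r1:12,r2:Mul2,r3:45,r4:Mul1,r5:-2
  c17: -  regs: r0:49,r1:12,r2:Mul2,r3:45,r4:Mul1,r5:-2
  c18: CDB Mul1=-90  regs: r0:49,r1:12,r2:Mul2,r3:45,r4:-90,r5:-2
  c19: -  regs: r0:49,r1:12,r2:Mul2,r3:45,r4:-90,r5:-2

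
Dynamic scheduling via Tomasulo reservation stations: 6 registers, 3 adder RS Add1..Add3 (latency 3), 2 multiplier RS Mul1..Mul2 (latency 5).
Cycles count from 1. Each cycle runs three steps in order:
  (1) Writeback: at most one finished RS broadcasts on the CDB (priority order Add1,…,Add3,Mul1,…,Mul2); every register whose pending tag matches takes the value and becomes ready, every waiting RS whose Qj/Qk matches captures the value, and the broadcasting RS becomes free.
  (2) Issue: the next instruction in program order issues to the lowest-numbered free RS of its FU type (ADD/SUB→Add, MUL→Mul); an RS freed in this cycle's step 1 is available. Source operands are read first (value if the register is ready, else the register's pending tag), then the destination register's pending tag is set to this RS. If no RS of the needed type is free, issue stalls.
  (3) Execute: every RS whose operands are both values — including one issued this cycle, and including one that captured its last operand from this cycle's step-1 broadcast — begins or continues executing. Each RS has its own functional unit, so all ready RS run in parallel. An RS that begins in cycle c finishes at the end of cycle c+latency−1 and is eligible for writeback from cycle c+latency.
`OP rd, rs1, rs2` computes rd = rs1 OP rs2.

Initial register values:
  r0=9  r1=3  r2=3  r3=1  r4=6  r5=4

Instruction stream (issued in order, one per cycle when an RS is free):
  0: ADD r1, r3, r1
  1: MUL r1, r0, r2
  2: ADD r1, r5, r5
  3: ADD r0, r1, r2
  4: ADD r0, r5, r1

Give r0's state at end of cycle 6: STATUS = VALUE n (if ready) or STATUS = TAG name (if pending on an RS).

  c1: issue ADD r1<-Add1  regs: r0:9,r1:Add1,r2:3,r3:1,r4:6,r5:4
  c2: issue MUL r1<-Mul1  regs: r0:9,r1:Mul1,r2:3,r3:1,r4:6,r5:4
  c3: issue ADD r1<-Add2  regs: r0:9,r1:Add2,r2:3,r3:1,r4:6,r5:4
  c4: CDB Add1=4; issue ADD r0<-Add1  regs: r0:Add1,r1:Add2,r2:3,r3:1,r4:6,r5:4
  c5: issue ADD r0<-Add3  regs: r0:Add3,r1:Add2,r2:3,r3:1,r4:6,r5:4
  c6: CDB Add2=8  regs: r0:Add3,r1:8,r2:3,r3:1,r4:6,r5:4

STATUS = TAG Add3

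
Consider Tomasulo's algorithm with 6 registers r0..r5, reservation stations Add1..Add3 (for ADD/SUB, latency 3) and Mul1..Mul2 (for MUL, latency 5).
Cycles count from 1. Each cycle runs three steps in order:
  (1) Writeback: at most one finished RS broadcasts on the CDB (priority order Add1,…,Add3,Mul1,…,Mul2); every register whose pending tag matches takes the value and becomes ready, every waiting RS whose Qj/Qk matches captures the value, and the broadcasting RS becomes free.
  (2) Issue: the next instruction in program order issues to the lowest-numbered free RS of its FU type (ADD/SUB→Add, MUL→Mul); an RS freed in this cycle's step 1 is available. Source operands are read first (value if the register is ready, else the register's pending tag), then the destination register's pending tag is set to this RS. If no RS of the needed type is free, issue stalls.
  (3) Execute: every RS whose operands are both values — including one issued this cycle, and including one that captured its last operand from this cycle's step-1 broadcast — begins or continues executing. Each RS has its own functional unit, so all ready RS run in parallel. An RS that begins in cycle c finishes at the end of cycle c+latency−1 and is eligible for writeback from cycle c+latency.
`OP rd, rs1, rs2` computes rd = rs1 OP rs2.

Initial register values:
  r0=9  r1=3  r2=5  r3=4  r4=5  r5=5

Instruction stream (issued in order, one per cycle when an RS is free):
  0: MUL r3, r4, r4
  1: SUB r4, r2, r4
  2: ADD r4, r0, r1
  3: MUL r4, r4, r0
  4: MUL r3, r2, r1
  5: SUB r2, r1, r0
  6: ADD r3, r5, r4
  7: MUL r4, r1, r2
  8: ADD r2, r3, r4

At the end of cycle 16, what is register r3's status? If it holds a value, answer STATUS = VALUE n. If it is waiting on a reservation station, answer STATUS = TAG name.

cycle 1: issue MUL r3<-Mul1 // r0:9,r1:3,r2:5,r3:Mul1,r4:5,r5:5
cycle 2: issue SUB r4<-Add1 // r0:9,r1:3,r2:5,r3:Mul1,r4:Add1,r5:5
cycle 3: issue ADD r4<-Add2 // r0:9,r1:3,r2:5,r3:Mul1,r4:Add2,r5:5
cycle 4: issue MUL r4<-Mul2 // r0:9,r1:3,r2:5,r3:Mul1,r4:Mul2,r5:5
cycle 5: CDB Add1=0; stall // r0:9,r1:3,r2:5,r3:Mul1,r4:Mul2,r5:5
cycle 6: CDB Add2=12; stall // r0:9,r1:3,r2:5,r3:Mul1,r4:Mul2,r5:5
cycle 7: CDB Mul1=25; issue MUL r3<-Mul1 // r0:9,r1:3,r2:5,r3:Mul1,r4:Mul2,r5:5
cycle 8: issue SUB r2<-Add1 // r0:9,r1:3,r2:Add1,r3:Mul1,r4:Mul2,r5:5
cycle 9: issue ADD r3<-Add2 // r0:9,r1:3,r2:Add1,r3:Add2,r4:Mul2,r5:5
cycle 10: stall // r0:9,r1:3,r2:Add1,r3:Add2,r4:Mul2,r5:5
cycle 11: CDB Add1=-6; stall // r0:9,r1:3,r2:-6,r3:Add2,r4:Mul2,r5:5
cycle 12: CDB Mul1=15; issue MUL r4<-Mul1 // r0:9,r1:3,r2:-6,r3:Add2,r4:Mul1,r5:5
cycle 13: CDB Mul2=108; issue ADD r2<-Add1 // r0:9,r1:3,r2:Add1,r3:Add2,r4:Mul1,r5:5
cycle 14: - // r0:9,r1:3,r2:Add1,r3:Add2,r4:Mul1,r5:5
cycle 15: - // r0:9,r1:3,r2:Add1,r3:Add2,r4:Mul1,r5:5
cycle 16: CDB Add2=113 // r0:9,r1:3,r2:Add1,r3:113,r4:Mul1,r5:5

STATUS = VALUE 113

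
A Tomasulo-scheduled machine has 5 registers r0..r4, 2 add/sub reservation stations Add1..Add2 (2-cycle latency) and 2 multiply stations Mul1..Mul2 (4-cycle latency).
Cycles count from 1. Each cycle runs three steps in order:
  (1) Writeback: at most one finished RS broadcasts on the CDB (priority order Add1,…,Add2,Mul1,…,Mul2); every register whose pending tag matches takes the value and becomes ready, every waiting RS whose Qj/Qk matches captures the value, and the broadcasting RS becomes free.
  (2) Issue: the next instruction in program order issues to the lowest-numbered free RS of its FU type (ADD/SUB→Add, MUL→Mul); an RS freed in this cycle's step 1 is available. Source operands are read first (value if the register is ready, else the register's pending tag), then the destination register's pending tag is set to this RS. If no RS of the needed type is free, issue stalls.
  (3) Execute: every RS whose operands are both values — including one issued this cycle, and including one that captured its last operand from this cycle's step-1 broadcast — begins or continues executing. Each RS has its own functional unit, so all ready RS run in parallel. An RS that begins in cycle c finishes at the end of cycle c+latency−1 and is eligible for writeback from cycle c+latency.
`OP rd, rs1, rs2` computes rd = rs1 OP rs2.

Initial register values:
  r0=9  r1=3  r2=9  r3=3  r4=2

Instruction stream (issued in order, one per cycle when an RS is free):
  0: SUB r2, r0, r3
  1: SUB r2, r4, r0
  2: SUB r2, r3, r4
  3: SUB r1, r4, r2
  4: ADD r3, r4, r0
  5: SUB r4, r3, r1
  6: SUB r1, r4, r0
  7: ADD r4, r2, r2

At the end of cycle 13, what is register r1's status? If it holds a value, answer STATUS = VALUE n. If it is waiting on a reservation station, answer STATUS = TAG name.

STATUS = VALUE 1

cycle 1: issue SUB r2<-Add1 // r0:9,r1:3,r2:Add1,r3:3,r4:2
cycle 2: issue SUB r2<-Add2 // r0:9,r1:3,r2:Add2,r3:3,r4:2
cycle 3: CDB Add1=6; issue SUB r2<-Add1 // r0:9,r1:3,r2:Add1,r3:3,r4:2
cycle 4: CDB Add2=-7; issue SUB r1<-Add2 // r0:9,r1:Add2,r2:Add1,r3:3,r4:2
cycle 5: CDB Add1=1; issue ADD r3<-Add1 // r0:9,r1:Add2,r2:1,r3:Add1,r4:2
cycle 6: stall // r0:9,r1:Add2,r2:1,r3:Add1,r4:2
cycle 7: CDB Add1=11; issue SUB r4<-Add1 // r0:9,r1:Add2,r2:1,r3:11,r4:Add1
cycle 8: CDB Add2=1; issue SUB r1<-Add2 // r0:9,r1:Add2,r2:1,r3:11,r4:Add1
cycle 9: stall // r0:9,r1:Add2,r2:1,r3:11,r4:Add1
cycle 10: CDB Add1=10; issue ADD r4<-Add1 // r0:9,r1:Add2,r2:1,r3:11,r4:Add1
cycle 11: - // r0:9,r1:Add2,r2:1,r3:11,r4:Add1
cycle 12: CDB Add1=2 // r0:9,r1:Add2,r2:1,r3:11,r4:2
cycle 13: CDB Add2=1 // r0:9,r1:1,r2:1,r3:11,r4:2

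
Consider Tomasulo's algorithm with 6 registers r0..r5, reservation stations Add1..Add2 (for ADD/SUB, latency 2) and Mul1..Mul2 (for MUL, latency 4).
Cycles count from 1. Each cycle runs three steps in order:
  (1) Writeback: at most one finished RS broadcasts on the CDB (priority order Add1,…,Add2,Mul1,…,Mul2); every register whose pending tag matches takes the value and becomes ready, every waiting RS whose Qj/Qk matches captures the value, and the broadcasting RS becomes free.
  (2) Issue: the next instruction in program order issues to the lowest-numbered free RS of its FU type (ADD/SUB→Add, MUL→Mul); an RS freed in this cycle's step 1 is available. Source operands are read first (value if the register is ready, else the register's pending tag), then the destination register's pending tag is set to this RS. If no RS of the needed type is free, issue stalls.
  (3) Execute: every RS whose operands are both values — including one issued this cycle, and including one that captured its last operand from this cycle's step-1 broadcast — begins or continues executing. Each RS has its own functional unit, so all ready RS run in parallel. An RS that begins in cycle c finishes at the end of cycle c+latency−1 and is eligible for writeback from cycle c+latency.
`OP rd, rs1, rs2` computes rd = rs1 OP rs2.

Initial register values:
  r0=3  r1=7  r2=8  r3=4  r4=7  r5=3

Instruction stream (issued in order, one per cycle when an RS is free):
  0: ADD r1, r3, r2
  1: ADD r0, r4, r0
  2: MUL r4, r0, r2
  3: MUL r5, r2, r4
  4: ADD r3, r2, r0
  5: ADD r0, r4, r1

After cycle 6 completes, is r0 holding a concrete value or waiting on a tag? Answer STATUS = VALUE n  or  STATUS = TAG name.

  c1: issue ADD r1<-Add1  regs: r0:3,r1:Add1,r2:8,r3:4,r4:7,r5:3
  c2: issue ADD r0<-Add2  regs: r0:Add2,r1:Add1,r2:8,r3:4,r4:7,r5:3
  c3: CDB Add1=12; issue MUL r4<-Mul1  regs: r0:Add2,r1:12,r2:8,r3:4,r4:Mul1,r5:3
  c4: CDB Add2=10; issue MUL r5<-Mul2  regs: r0:10,r1:12,r2:8,r3:4,r4:Mul1,r5:Mul2
  c5: issue ADD r3<-Add1  regs: r0:10,r1:12,r2:8,r3:Add1,r4:Mul1,r5:Mul2
  c6: issue ADD r0<-Add2  regs: r0:Add2,r1:12,r2:8,r3:Add1,r4:Mul1,r5:Mul2

STATUS = TAG Add2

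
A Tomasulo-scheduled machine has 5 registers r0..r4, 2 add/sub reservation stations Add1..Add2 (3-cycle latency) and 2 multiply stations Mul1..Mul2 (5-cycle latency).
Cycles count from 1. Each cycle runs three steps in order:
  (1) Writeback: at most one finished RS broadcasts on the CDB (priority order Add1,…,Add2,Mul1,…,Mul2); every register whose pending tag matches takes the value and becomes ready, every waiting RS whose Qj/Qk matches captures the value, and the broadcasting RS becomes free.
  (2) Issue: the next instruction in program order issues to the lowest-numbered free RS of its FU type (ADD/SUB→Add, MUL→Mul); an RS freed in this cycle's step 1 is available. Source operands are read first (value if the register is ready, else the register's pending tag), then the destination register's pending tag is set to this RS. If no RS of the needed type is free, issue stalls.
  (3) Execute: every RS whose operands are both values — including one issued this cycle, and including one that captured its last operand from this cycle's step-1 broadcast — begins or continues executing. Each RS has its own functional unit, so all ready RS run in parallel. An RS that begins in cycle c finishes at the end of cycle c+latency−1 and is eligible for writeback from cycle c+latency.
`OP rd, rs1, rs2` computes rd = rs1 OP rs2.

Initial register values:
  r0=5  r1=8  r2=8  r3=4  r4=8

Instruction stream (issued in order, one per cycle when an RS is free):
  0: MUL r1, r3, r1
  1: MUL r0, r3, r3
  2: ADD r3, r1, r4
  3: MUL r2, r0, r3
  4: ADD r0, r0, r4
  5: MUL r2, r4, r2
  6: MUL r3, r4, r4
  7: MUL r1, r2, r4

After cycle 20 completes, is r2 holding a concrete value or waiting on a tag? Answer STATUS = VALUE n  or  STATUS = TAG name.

cycle 1: issue MUL r1<-Mul1 // r0:5,r1:Mul1,r2:8,r3:4,r4:8
cycle 2: issue MUL r0<-Mul2 // r0:Mul2,r1:Mul1,r2:8,r3:4,r4:8
cycle 3: issue ADD r3<-Add1 // r0:Mul2,r1:Mul1,r2:8,r3:Add1,r4:8
cycle 4: stall // r0:Mul2,r1:Mul1,r2:8,r3:Add1,r4:8
cycle 5: stall // r0:Mul2,r1:Mul1,r2:8,r3:Add1,r4:8
cycle 6: CDB Mul1=32; issue MUL r2<-Mul1 // r0:Mul2,r1:32,r2:Mul1,r3:Add1,r4:8
cycle 7: CDB Mul2=16; issue ADD r0<-Add2 // r0:Add2,r1:32,r2:Mul1,r3:Add1,r4:8
cycle 8: issue MUL r2<-Mul2 // r0:Add2,r1:32,r2:Mul2,r3:Add1,r4:8
cycle 9: CDB Add1=40; stall // r0:Add2,r1:32,r2:Mul2,r3:40,r4:8
cycle 10: CDB Add2=24; stall // r0:24,r1:32,r2:Mul2,r3:40,r4:8
cycle 11: stall // r0:24,r1:32,r2:Mul2,r3:40,r4:8
cycle 12: stall // r0:24,r1:32,r2:Mul2,r3:40,r4:8
cycle 13: stall // r0:24,r1:32,r2:Mul2,r3:40,r4:8
cycle 14: CDB Mul1=640; issue MUL r3<-Mul1 // r0:24,r1:32,r2:Mul2,r3:Mul1,r4:8
cycle 15: stall // r0:24,r1:32,r2:Mul2,r3:Mul1,r4:8
cycle 16: stall // r0:24,r1:32,r2:Mul2,r3:Mul1,r4:8
cycle 17: stall // r0:24,r1:32,r2:Mul2,r3:Mul1,r4:8
cycle 18: stall // r0:24,r1:32,r2:Mul2,r3:Mul1,r4:8
cycle 19: CDB Mul1=64; issue MUL r1<-Mul1 // r0:24,r1:Mul1,r2:Mul2,r3:64,r4:8
cycle 20: CDB Mul2=5120 // r0:24,r1:Mul1,r2:5120,r3:64,r4:8

STATUS = VALUE 5120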